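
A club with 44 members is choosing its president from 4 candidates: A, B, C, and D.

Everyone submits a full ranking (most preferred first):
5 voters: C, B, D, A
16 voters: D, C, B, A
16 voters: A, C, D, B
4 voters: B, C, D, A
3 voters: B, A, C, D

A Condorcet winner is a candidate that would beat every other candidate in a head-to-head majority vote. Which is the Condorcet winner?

C vs A: 25–19
C vs B: 37–7
C vs D: 28–16
C beats every other candidate.

C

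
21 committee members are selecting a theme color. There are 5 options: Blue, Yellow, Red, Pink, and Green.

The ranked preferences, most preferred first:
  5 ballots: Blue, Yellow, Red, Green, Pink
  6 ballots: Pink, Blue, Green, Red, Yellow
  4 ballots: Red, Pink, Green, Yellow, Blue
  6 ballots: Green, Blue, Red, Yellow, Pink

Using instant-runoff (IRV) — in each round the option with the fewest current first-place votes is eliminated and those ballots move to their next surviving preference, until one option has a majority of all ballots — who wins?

Round 1: Blue 5, Yellow 0, Red 4, Pink 6, Green 6. Yellow eliminated.
Round 2: Blue 5, Red 4, Pink 6, Green 6. Red eliminated.
Round 3: Blue 5, Pink 10, Green 6. Blue eliminated.
Round 4: Pink 10, Green 11. Green has a majority (≥11).

Green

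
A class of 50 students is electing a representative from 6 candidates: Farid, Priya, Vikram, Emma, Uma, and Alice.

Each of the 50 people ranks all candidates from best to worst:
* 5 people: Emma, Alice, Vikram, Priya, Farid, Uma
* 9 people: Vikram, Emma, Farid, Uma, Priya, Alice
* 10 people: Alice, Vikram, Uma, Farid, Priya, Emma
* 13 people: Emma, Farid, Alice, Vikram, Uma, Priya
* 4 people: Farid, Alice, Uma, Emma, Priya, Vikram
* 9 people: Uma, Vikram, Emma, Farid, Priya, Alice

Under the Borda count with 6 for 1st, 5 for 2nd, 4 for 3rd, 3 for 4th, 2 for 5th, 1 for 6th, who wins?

Farid: 5×2 + 9×4 + 10×3 + 13×5 + 4×6 + 9×3 = 192
Priya: 5×3 + 9×2 + 10×2 + 13×1 + 4×2 + 9×2 = 92
Vikram: 5×4 + 9×6 + 10×5 + 13×3 + 4×1 + 9×5 = 212
Emma: 5×6 + 9×5 + 10×1 + 13×6 + 4×3 + 9×4 = 211
Uma: 5×1 + 9×3 + 10×4 + 13×2 + 4×4 + 9×6 = 168
Alice: 5×5 + 9×1 + 10×6 + 13×4 + 4×5 + 9×1 = 175

Vikram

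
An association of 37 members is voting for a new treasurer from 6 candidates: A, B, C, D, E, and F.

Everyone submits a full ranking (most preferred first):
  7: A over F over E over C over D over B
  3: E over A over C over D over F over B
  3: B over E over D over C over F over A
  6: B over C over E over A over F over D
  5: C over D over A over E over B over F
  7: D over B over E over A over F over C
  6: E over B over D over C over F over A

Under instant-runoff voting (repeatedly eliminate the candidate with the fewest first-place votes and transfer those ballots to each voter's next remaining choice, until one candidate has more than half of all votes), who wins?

E

Round 1: A 7, B 9, C 5, D 7, E 9, F 0. F eliminated.
Round 2: A 7, B 9, C 5, D 7, E 9. C eliminated.
Round 3: A 7, B 9, D 12, E 9. A eliminated.
Round 4: B 9, D 12, E 16. B eliminated.
Round 5: D 12, E 25. E has a majority (≥19).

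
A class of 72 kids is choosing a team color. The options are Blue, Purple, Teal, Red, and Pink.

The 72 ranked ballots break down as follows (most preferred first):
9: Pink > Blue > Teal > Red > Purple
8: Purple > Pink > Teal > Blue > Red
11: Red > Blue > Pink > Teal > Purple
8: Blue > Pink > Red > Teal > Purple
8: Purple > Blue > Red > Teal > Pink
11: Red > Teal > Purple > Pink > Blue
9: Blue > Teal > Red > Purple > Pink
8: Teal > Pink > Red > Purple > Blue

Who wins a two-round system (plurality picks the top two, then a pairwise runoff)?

Round 1 first-place votes: Blue 17, Purple 16, Teal 8, Red 22, Pink 9. Red and Blue advance.
Runoff: Red is ranked above Blue on 30 ballots, Blue above Red on 42.

Blue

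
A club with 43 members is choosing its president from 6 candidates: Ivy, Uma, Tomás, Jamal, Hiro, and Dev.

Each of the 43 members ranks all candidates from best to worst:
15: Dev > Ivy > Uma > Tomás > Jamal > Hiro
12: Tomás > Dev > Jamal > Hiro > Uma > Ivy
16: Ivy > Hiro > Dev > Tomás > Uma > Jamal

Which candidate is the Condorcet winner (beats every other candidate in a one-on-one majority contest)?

Dev

Dev vs Ivy: 27–16
Dev vs Uma: 43–0
Dev vs Tomás: 31–12
Dev vs Jamal: 43–0
Dev vs Hiro: 27–16
Dev beats every other candidate.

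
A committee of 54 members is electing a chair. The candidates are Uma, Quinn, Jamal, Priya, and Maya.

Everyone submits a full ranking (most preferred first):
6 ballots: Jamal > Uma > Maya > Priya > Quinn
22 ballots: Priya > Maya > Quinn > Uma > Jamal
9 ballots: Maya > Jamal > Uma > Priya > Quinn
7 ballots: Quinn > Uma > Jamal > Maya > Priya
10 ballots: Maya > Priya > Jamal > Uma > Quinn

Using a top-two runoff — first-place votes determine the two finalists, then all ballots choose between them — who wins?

Maya

Round 1 first-place votes: Uma 0, Quinn 7, Jamal 6, Priya 22, Maya 19. Priya and Maya advance.
Runoff: Priya is ranked above Maya on 22 ballots, Maya above Priya on 32.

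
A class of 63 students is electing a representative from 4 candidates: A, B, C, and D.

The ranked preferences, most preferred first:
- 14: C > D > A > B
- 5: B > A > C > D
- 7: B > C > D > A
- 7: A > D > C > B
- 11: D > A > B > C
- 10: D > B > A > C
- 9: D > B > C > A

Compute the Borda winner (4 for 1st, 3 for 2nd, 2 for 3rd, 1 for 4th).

A: 14×2 + 5×3 + 7×1 + 7×4 + 11×3 + 10×2 + 9×1 = 140
B: 14×1 + 5×4 + 7×4 + 7×1 + 11×2 + 10×3 + 9×3 = 148
C: 14×4 + 5×2 + 7×3 + 7×2 + 11×1 + 10×1 + 9×2 = 140
D: 14×3 + 5×1 + 7×2 + 7×3 + 11×4 + 10×4 + 9×4 = 202

D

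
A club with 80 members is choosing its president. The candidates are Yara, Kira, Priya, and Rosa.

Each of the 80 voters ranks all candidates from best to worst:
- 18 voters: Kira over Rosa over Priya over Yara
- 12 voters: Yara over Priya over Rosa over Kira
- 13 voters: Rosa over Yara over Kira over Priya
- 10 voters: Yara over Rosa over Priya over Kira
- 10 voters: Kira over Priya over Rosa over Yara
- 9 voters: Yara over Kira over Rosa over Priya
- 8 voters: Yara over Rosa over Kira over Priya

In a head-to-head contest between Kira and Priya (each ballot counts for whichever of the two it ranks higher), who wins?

Kira

Kira is ranked above Priya on 58 ballots; Priya above Kira on 22.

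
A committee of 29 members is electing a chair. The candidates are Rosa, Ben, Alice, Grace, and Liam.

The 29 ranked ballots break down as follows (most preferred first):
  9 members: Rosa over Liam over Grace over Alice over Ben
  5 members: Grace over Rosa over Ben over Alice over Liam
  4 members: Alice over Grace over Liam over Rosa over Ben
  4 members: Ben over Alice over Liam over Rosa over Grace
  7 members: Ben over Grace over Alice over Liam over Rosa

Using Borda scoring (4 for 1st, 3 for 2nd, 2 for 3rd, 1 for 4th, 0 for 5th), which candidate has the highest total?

Rosa: 9×4 + 5×3 + 4×1 + 4×1 + 7×0 = 59
Ben: 9×0 + 5×2 + 4×0 + 4×4 + 7×4 = 54
Alice: 9×1 + 5×1 + 4×4 + 4×3 + 7×2 = 56
Grace: 9×2 + 5×4 + 4×3 + 4×0 + 7×3 = 71
Liam: 9×3 + 5×0 + 4×2 + 4×2 + 7×1 = 50

Grace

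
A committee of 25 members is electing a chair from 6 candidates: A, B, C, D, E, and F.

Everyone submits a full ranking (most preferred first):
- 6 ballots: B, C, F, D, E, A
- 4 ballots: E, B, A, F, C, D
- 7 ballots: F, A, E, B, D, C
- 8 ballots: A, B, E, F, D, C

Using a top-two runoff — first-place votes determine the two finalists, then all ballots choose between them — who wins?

Round 1 first-place votes: A 8, B 6, C 0, D 0, E 4, F 7. A and F advance.
Runoff: A is ranked above F on 12 ballots, F above A on 13.

F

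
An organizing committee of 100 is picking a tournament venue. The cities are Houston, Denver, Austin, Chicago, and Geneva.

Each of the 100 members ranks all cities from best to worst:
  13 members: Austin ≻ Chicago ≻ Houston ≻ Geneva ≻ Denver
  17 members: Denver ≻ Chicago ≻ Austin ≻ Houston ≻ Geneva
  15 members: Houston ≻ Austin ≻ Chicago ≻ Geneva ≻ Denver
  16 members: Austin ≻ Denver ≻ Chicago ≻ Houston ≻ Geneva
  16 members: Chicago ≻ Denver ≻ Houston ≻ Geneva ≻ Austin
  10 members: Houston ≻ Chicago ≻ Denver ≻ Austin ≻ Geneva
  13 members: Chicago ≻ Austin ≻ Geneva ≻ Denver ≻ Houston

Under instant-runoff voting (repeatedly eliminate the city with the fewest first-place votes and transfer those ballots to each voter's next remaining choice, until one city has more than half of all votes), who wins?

Chicago

Round 1: Houston 25, Denver 17, Austin 29, Chicago 29, Geneva 0. Geneva eliminated.
Round 2: Houston 25, Denver 17, Austin 29, Chicago 29. Denver eliminated.
Round 3: Houston 25, Austin 29, Chicago 46. Houston eliminated.
Round 4: Austin 44, Chicago 56. Chicago has a majority (≥51).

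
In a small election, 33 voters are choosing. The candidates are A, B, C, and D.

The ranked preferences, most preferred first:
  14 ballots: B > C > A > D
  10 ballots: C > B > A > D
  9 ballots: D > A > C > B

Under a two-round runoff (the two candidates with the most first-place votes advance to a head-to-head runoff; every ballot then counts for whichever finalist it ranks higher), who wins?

C

Round 1 first-place votes: A 0, B 14, C 10, D 9. B and C advance.
Runoff: B is ranked above C on 14 ballots, C above B on 19.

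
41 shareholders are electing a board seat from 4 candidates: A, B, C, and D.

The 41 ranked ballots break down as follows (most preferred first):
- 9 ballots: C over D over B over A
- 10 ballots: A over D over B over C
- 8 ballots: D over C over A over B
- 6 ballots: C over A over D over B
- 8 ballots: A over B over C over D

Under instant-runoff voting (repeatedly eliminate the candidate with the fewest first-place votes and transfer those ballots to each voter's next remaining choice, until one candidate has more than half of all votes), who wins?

C

Round 1: A 18, B 0, C 15, D 8. B eliminated.
Round 2: A 18, C 15, D 8. D eliminated.
Round 3: A 18, C 23. C has a majority (≥21).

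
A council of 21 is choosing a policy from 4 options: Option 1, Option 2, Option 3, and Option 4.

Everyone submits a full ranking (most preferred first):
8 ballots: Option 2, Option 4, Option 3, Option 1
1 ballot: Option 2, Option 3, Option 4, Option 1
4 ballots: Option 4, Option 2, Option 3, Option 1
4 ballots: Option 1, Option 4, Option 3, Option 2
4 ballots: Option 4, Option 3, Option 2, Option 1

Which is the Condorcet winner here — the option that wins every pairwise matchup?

Option 4

Option 4 vs Option 1: 17–4
Option 4 vs Option 2: 12–9
Option 4 vs Option 3: 20–1
Option 4 beats every other option.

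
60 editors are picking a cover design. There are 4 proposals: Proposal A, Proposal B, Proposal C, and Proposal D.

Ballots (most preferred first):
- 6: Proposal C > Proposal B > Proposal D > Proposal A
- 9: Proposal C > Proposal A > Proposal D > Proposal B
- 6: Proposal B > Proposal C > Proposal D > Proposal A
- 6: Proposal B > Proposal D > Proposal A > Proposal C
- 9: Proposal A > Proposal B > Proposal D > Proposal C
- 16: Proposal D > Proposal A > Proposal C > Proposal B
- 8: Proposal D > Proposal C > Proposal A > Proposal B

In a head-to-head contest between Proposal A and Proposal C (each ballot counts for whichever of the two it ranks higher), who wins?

Proposal A is ranked above Proposal C on 31 ballots; Proposal C above Proposal A on 29.

Proposal A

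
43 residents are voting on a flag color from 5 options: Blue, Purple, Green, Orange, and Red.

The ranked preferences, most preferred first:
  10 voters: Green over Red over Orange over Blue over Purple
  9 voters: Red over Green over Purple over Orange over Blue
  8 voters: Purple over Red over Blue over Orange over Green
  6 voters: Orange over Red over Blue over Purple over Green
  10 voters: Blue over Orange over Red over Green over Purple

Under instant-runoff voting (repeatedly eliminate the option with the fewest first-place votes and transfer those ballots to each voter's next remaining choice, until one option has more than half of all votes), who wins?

Red

Round 1: Blue 10, Purple 8, Green 10, Orange 6, Red 9. Orange eliminated.
Round 2: Blue 10, Purple 8, Green 10, Red 15. Purple eliminated.
Round 3: Blue 10, Green 10, Red 23. Red has a majority (≥22).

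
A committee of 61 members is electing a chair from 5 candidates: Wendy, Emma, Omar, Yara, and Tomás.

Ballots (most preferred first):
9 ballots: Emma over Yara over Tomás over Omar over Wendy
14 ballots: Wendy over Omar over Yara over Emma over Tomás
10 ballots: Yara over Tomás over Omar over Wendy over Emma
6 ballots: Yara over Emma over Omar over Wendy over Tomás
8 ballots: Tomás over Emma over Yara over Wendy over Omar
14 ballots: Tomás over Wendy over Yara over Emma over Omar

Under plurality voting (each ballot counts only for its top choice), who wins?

Tomás

First-place votes: Wendy 14, Emma 9, Omar 0, Yara 16, Tomás 22.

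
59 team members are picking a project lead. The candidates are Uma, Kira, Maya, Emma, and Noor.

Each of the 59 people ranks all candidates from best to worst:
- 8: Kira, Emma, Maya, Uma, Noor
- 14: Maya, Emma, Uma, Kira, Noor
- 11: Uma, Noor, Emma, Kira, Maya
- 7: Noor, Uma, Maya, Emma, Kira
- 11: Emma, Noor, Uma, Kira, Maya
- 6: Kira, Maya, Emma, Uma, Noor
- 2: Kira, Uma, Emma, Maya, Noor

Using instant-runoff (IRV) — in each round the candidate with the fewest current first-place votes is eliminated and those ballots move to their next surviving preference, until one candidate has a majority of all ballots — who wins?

Round 1: Uma 11, Kira 16, Maya 14, Emma 11, Noor 7. Noor eliminated.
Round 2: Uma 18, Kira 16, Maya 14, Emma 11. Emma eliminated.
Round 3: Uma 29, Kira 16, Maya 14. Maya eliminated.
Round 4: Uma 43, Kira 16. Uma has a majority (≥30).

Uma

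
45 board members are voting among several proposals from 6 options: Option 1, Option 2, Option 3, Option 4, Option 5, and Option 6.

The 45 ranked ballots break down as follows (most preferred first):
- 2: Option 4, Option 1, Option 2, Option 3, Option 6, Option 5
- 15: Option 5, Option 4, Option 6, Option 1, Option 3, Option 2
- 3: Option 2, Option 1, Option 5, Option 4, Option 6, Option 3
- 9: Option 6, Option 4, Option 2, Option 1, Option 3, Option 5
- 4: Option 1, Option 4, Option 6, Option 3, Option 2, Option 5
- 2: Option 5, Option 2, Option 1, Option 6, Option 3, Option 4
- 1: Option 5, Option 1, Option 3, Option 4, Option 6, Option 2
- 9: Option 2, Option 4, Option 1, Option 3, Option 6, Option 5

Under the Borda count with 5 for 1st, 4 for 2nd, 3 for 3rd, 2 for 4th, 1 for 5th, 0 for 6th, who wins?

Option 4

Option 1: 2×4 + 15×2 + 3×4 + 9×2 + 4×5 + 2×3 + 1×4 + 9×3 = 125
Option 2: 2×3 + 15×0 + 3×5 + 9×3 + 4×1 + 2×4 + 1×0 + 9×5 = 105
Option 3: 2×2 + 15×1 + 3×0 + 9×1 + 4×2 + 2×1 + 1×3 + 9×2 = 59
Option 4: 2×5 + 15×4 + 3×2 + 9×4 + 4×4 + 2×0 + 1×2 + 9×4 = 166
Option 5: 2×0 + 15×5 + 3×3 + 9×0 + 4×0 + 2×5 + 1×5 + 9×0 = 99
Option 6: 2×1 + 15×3 + 3×1 + 9×5 + 4×3 + 2×2 + 1×1 + 9×1 = 121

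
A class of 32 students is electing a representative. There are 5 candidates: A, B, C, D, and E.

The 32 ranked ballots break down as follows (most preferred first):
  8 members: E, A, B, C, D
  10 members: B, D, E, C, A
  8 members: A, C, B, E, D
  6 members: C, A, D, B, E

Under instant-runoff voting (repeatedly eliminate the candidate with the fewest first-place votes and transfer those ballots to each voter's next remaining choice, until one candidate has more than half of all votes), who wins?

A

Round 1: A 8, B 10, C 6, D 0, E 8. D eliminated.
Round 2: A 8, B 10, C 6, E 8. C eliminated.
Round 3: A 14, B 10, E 8. E eliminated.
Round 4: A 22, B 10. A has a majority (≥17).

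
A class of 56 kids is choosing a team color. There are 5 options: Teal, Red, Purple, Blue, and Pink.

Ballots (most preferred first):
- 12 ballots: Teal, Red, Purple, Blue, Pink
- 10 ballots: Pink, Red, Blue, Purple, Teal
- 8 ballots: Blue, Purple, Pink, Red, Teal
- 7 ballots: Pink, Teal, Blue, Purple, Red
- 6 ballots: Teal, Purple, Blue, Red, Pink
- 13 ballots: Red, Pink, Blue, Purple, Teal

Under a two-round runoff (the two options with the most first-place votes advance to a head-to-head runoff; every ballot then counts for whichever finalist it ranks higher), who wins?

Round 1 first-place votes: Teal 18, Red 13, Purple 0, Blue 8, Pink 17. Teal and Pink advance.
Runoff: Teal is ranked above Pink on 18 ballots, Pink above Teal on 38.

Pink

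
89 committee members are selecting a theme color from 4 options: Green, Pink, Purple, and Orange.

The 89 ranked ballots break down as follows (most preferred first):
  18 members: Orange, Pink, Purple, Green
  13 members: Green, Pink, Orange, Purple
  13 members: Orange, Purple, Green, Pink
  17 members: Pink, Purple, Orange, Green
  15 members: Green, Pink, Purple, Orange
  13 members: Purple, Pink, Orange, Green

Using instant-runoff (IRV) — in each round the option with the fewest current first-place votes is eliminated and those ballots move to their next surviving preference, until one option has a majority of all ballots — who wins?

Pink

Round 1: Green 28, Pink 17, Purple 13, Orange 31. Purple eliminated.
Round 2: Green 28, Pink 30, Orange 31. Green eliminated.
Round 3: Pink 58, Orange 31. Pink has a majority (≥45).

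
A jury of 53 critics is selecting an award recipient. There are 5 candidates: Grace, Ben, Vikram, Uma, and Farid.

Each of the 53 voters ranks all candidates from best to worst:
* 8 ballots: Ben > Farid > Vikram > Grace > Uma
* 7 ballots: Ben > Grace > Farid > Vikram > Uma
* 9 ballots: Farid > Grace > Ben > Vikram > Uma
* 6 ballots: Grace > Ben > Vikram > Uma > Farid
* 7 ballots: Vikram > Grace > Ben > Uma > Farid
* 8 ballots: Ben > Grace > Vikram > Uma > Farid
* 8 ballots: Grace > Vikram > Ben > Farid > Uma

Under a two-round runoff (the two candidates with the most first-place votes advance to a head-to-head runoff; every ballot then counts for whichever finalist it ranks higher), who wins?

Round 1 first-place votes: Grace 14, Ben 23, Vikram 7, Uma 0, Farid 9. Ben and Grace advance.
Runoff: Ben is ranked above Grace on 23 ballots, Grace above Ben on 30.

Grace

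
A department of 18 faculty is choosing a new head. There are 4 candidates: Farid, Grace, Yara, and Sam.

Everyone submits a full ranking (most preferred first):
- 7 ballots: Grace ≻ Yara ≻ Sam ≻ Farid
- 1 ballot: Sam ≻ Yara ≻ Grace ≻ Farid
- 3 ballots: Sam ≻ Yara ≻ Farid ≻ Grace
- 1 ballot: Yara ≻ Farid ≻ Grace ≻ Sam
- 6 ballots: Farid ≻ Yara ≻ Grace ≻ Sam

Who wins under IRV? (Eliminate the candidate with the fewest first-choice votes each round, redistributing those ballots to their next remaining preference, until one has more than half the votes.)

Round 1: Farid 6, Grace 7, Yara 1, Sam 4. Yara eliminated.
Round 2: Farid 7, Grace 7, Sam 4. Sam eliminated.
Round 3: Farid 10, Grace 8. Farid has a majority (≥10).

Farid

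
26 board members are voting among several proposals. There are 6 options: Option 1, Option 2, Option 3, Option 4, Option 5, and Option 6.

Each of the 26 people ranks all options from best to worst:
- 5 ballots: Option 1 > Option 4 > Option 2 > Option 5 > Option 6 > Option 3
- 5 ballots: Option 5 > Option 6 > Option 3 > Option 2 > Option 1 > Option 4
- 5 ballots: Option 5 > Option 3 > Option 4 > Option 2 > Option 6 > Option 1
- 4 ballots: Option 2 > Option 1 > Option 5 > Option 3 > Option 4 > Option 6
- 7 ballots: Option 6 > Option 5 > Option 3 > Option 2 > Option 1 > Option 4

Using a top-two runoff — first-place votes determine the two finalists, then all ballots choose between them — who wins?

Option 5

Round 1 first-place votes: Option 1 5, Option 2 4, Option 3 0, Option 4 0, Option 5 10, Option 6 7. Option 5 and Option 6 advance.
Runoff: Option 5 is ranked above Option 6 on 19 ballots, Option 6 above Option 5 on 7.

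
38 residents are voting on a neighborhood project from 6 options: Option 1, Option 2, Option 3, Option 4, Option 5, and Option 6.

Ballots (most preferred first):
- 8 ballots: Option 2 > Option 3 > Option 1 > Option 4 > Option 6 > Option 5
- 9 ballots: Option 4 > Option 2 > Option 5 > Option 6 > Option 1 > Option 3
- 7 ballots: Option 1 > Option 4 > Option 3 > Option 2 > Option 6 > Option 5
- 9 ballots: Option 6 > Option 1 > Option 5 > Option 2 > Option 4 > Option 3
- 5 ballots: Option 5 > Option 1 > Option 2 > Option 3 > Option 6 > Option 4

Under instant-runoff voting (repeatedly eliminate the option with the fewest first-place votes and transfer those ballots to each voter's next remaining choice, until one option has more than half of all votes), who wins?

Round 1: Option 1 7, Option 2 8, Option 3 0, Option 4 9, Option 5 5, Option 6 9. Option 3 eliminated.
Round 2: Option 1 7, Option 2 8, Option 4 9, Option 5 5, Option 6 9. Option 5 eliminated.
Round 3: Option 1 12, Option 2 8, Option 4 9, Option 6 9. Option 2 eliminated.
Round 4: Option 1 20, Option 4 9, Option 6 9. Option 1 has a majority (≥20).

Option 1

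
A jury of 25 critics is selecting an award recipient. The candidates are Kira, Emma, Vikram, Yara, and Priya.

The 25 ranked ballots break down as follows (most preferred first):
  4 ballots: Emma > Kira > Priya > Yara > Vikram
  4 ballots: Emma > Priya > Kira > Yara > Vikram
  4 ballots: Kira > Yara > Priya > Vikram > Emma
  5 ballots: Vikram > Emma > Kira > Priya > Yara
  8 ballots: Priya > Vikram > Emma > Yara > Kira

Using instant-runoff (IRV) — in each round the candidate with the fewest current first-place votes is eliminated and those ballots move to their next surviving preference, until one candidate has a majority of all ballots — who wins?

Round 1: Kira 4, Emma 8, Vikram 5, Yara 0, Priya 8. Yara eliminated.
Round 2: Kira 4, Emma 8, Vikram 5, Priya 8. Kira eliminated.
Round 3: Emma 8, Vikram 5, Priya 12. Vikram eliminated.
Round 4: Emma 13, Priya 12. Emma has a majority (≥13).

Emma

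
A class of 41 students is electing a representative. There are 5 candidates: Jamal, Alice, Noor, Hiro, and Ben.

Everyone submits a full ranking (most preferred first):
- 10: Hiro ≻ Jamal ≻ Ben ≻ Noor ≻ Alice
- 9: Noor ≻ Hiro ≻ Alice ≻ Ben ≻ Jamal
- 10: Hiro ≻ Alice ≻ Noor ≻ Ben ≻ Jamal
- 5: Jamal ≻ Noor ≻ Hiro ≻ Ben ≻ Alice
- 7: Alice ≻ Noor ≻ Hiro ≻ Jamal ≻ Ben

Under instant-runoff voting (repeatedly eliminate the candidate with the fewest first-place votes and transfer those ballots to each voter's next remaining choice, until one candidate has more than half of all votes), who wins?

Round 1: Jamal 5, Alice 7, Noor 9, Hiro 20, Ben 0. Ben eliminated.
Round 2: Jamal 5, Alice 7, Noor 9, Hiro 20. Jamal eliminated.
Round 3: Alice 7, Noor 14, Hiro 20. Alice eliminated.
Round 4: Noor 21, Hiro 20. Noor has a majority (≥21).

Noor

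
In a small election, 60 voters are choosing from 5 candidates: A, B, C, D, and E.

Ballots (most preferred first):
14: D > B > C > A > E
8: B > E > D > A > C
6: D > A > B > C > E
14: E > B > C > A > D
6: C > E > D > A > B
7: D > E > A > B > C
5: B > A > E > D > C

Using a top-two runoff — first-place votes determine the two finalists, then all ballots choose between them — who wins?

E

Round 1 first-place votes: A 0, B 13, C 6, D 27, E 14. D and E advance.
Runoff: D is ranked above E on 27 ballots, E above D on 33.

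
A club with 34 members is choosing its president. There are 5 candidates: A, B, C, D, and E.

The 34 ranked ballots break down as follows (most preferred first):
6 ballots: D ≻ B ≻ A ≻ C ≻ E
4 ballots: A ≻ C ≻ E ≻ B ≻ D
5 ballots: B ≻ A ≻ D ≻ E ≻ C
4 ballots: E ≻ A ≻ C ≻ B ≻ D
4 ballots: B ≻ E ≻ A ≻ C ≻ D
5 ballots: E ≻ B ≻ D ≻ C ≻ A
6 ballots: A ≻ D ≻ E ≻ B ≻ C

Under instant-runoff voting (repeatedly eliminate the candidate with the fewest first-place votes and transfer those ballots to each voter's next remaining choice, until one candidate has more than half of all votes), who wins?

B

Round 1: A 10, B 9, C 0, D 6, E 9. C eliminated.
Round 2: A 10, B 9, D 6, E 9. D eliminated.
Round 3: A 10, B 15, E 9. E eliminated.
Round 4: A 14, B 20. B has a majority (≥18).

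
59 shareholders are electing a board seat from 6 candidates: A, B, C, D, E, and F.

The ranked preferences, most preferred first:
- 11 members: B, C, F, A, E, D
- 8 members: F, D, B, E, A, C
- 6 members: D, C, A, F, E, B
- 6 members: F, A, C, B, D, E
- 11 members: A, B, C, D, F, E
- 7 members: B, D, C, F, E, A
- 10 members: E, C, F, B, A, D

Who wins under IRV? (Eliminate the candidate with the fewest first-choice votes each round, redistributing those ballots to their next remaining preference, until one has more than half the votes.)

F

Round 1: A 11, B 18, C 0, D 6, E 10, F 14. C eliminated.
Round 2: A 11, B 18, D 6, E 10, F 14. D eliminated.
Round 3: A 17, B 18, E 10, F 14. E eliminated.
Round 4: A 17, B 18, F 24. A eliminated.
Round 5: B 29, F 30. F has a majority (≥30).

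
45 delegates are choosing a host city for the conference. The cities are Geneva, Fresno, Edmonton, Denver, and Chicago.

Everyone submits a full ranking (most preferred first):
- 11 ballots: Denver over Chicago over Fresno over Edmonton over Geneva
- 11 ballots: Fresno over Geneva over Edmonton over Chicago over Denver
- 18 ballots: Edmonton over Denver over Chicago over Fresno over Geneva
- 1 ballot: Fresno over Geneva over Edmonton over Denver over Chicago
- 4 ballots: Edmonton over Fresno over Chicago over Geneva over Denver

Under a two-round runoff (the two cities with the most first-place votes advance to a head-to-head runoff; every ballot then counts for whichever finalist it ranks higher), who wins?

Round 1 first-place votes: Geneva 0, Fresno 12, Edmonton 22, Denver 11, Chicago 0. Edmonton and Fresno advance.
Runoff: Edmonton is ranked above Fresno on 22 ballots, Fresno above Edmonton on 23.

Fresno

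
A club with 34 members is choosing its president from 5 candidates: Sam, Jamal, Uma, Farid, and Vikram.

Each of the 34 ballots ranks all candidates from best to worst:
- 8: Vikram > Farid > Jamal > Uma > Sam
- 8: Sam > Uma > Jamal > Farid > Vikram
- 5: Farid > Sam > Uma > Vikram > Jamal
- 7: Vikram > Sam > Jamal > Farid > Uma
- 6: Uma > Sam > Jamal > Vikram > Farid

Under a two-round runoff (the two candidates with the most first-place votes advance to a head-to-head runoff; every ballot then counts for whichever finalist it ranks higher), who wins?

Round 1 first-place votes: Sam 8, Jamal 0, Uma 6, Farid 5, Vikram 15. Vikram and Sam advance.
Runoff: Vikram is ranked above Sam on 15 ballots, Sam above Vikram on 19.

Sam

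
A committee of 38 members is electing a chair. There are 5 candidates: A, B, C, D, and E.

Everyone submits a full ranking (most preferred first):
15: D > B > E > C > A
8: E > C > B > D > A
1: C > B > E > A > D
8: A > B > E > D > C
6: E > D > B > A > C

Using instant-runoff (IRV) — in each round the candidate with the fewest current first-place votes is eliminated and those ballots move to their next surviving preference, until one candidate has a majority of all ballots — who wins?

Round 1: A 8, B 0, C 1, D 15, E 14. B eliminated.
Round 2: A 8, C 1, D 15, E 14. C eliminated.
Round 3: A 8, D 15, E 15. A eliminated.
Round 4: D 15, E 23. E has a majority (≥20).

E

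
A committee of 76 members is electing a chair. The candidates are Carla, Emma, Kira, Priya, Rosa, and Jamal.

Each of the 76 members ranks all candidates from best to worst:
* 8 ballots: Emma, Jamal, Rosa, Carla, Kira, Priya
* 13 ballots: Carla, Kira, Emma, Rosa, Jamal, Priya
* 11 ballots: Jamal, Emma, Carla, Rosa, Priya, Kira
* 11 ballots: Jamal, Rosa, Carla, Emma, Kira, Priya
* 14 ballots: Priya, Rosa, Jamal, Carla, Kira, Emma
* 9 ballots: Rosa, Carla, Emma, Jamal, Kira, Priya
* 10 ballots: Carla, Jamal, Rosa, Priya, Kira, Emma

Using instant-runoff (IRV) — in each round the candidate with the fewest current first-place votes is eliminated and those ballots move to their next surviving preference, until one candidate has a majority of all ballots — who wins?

Round 1: Carla 23, Emma 8, Kira 0, Priya 14, Rosa 9, Jamal 22. Kira eliminated.
Round 2: Carla 23, Emma 8, Priya 14, Rosa 9, Jamal 22. Emma eliminated.
Round 3: Carla 23, Priya 14, Rosa 9, Jamal 30. Rosa eliminated.
Round 4: Carla 32, Priya 14, Jamal 30. Priya eliminated.
Round 5: Carla 32, Jamal 44. Jamal has a majority (≥39).

Jamal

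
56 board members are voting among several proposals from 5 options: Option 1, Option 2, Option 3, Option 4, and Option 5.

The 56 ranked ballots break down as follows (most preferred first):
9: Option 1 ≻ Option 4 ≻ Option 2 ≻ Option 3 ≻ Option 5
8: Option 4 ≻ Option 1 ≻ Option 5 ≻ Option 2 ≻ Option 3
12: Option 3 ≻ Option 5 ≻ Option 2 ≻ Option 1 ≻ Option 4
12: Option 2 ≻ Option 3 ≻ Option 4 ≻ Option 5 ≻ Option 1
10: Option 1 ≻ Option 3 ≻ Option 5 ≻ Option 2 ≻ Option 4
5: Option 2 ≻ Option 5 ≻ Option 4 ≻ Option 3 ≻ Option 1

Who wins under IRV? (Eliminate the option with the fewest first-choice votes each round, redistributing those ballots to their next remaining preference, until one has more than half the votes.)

Option 2

Round 1: Option 1 19, Option 2 17, Option 3 12, Option 4 8, Option 5 0. Option 5 eliminated.
Round 2: Option 1 19, Option 2 17, Option 3 12, Option 4 8. Option 4 eliminated.
Round 3: Option 1 27, Option 2 17, Option 3 12. Option 3 eliminated.
Round 4: Option 1 27, Option 2 29. Option 2 has a majority (≥29).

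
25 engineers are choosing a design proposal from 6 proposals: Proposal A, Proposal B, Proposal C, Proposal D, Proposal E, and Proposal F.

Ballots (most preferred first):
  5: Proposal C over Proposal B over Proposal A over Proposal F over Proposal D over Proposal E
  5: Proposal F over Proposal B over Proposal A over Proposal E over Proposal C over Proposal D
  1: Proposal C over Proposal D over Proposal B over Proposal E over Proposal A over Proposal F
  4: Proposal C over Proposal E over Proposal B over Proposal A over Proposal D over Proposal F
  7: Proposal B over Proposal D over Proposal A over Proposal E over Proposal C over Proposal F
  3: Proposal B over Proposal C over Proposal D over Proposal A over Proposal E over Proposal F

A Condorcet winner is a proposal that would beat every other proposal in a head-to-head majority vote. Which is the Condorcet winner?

Proposal B vs Proposal A: 25–0
Proposal B vs Proposal C: 15–10
Proposal B vs Proposal D: 24–1
Proposal B vs Proposal E: 21–4
Proposal B vs Proposal F: 20–5
Proposal B beats every other proposal.

Proposal B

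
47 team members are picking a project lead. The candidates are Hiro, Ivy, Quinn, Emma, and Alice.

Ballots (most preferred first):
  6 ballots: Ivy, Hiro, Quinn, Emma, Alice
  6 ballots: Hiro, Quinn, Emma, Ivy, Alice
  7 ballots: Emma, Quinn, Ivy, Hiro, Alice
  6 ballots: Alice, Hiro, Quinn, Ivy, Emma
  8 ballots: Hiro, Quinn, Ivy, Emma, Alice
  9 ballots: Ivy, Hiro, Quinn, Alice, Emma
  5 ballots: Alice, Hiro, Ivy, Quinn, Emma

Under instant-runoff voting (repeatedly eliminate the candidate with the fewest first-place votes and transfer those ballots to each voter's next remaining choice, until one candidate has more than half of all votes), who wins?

Round 1: Hiro 14, Ivy 15, Quinn 0, Emma 7, Alice 11. Quinn eliminated.
Round 2: Hiro 14, Ivy 15, Emma 7, Alice 11. Emma eliminated.
Round 3: Hiro 14, Ivy 22, Alice 11. Alice eliminated.
Round 4: Hiro 25, Ivy 22. Hiro has a majority (≥24).

Hiro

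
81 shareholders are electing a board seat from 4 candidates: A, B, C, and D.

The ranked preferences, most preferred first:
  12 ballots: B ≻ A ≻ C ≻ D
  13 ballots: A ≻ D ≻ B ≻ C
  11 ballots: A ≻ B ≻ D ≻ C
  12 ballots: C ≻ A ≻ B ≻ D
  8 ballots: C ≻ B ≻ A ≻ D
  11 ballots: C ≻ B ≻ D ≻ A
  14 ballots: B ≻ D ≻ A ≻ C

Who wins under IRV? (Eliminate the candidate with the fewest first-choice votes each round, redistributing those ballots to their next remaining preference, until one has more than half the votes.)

Round 1: A 24, B 26, C 31, D 0. D eliminated.
Round 2: A 24, B 26, C 31. A eliminated.
Round 3: B 50, C 31. B has a majority (≥41).

B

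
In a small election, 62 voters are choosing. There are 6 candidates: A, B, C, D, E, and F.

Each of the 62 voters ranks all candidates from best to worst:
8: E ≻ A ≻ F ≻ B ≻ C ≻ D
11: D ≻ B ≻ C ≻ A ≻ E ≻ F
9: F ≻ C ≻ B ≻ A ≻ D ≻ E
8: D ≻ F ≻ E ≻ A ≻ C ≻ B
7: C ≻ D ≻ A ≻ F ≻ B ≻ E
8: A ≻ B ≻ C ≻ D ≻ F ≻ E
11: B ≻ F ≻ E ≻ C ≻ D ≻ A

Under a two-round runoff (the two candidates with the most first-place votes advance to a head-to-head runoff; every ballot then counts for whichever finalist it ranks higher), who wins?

Round 1 first-place votes: A 8, B 11, C 7, D 19, E 8, F 9. D and B advance.
Runoff: D is ranked above B on 26 ballots, B above D on 36.

B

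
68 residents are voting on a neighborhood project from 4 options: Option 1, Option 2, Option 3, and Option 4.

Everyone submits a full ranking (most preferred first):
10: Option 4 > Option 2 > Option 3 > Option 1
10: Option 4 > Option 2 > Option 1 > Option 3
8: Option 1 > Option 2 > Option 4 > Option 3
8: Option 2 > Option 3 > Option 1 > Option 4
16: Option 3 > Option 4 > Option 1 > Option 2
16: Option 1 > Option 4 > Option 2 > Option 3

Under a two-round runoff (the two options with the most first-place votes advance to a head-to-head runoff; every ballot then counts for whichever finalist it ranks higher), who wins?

Option 4

Round 1 first-place votes: Option 1 24, Option 2 8, Option 3 16, Option 4 20. Option 1 and Option 4 advance.
Runoff: Option 1 is ranked above Option 4 on 32 ballots, Option 4 above Option 1 on 36.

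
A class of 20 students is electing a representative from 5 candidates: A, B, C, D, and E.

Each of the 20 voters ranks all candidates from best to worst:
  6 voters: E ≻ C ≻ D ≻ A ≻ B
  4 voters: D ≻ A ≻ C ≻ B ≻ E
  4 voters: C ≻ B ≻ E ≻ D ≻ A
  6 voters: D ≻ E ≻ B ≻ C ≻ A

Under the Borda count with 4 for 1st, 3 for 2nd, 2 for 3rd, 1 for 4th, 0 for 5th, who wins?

A: 6×1 + 4×3 + 4×0 + 6×0 = 18
B: 6×0 + 4×1 + 4×3 + 6×2 = 28
C: 6×3 + 4×2 + 4×4 + 6×1 = 48
D: 6×2 + 4×4 + 4×1 + 6×4 = 56
E: 6×4 + 4×0 + 4×2 + 6×3 = 50

D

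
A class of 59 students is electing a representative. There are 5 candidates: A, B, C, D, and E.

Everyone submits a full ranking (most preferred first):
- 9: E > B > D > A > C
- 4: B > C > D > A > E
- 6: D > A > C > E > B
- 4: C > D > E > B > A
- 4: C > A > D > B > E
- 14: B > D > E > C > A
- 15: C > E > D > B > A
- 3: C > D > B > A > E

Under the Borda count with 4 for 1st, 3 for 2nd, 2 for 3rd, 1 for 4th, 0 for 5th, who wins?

A: 9×1 + 4×1 + 6×3 + 4×0 + 4×3 + 14×0 + 15×0 + 3×1 = 46
B: 9×3 + 4×4 + 6×0 + 4×1 + 4×1 + 14×4 + 15×1 + 3×2 = 128
C: 9×0 + 4×3 + 6×2 + 4×4 + 4×4 + 14×1 + 15×4 + 3×4 = 142
D: 9×2 + 4×2 + 6×4 + 4×3 + 4×2 + 14×3 + 15×2 + 3×3 = 151
E: 9×4 + 4×0 + 6×1 + 4×2 + 4×0 + 14×2 + 15×3 + 3×0 = 123

D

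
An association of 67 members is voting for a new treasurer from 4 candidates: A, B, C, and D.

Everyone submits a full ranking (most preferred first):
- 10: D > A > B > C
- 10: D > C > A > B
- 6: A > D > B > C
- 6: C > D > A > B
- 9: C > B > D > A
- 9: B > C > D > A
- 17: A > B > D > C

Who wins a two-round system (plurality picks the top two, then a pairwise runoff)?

D

Round 1 first-place votes: A 23, B 9, C 15, D 20. A and D advance.
Runoff: A is ranked above D on 23 ballots, D above A on 44.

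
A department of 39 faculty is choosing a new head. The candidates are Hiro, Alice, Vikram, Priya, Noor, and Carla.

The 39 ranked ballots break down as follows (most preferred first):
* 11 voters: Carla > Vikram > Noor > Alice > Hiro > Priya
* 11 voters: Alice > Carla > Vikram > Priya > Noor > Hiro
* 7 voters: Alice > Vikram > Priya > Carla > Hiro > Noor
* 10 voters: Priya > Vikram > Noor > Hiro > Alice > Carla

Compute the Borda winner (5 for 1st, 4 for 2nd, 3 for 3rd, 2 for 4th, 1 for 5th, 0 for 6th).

Hiro: 11×1 + 11×0 + 7×1 + 10×2 = 38
Alice: 11×2 + 11×5 + 7×5 + 10×1 = 122
Vikram: 11×4 + 11×3 + 7×4 + 10×4 = 145
Priya: 11×0 + 11×2 + 7×3 + 10×5 = 93
Noor: 11×3 + 11×1 + 7×0 + 10×3 = 74
Carla: 11×5 + 11×4 + 7×2 + 10×0 = 113

Vikram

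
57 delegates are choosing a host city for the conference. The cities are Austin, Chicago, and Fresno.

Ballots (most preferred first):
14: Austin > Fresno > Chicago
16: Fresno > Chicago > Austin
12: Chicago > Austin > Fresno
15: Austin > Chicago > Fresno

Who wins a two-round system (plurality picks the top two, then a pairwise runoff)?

Round 1 first-place votes: Austin 29, Chicago 12, Fresno 16. Austin and Fresno advance.
Runoff: Austin is ranked above Fresno on 41 ballots, Fresno above Austin on 16.

Austin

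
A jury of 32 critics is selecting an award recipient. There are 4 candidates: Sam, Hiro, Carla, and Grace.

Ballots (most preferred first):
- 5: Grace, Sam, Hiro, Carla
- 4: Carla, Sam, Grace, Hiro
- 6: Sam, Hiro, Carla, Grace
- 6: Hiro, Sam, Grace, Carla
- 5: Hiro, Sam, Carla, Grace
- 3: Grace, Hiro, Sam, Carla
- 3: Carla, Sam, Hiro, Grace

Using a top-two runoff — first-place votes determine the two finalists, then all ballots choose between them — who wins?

Round 1 first-place votes: Sam 6, Hiro 11, Carla 7, Grace 8. Hiro and Grace advance.
Runoff: Hiro is ranked above Grace on 20 ballots, Grace above Hiro on 12.

Hiro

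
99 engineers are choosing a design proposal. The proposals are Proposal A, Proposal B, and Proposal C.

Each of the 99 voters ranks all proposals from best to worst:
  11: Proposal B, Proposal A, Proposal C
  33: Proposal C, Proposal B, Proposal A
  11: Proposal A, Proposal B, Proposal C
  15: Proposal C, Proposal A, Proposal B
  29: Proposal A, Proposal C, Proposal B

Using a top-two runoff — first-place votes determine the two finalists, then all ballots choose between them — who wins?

Round 1 first-place votes: Proposal A 40, Proposal B 11, Proposal C 48. Proposal C and Proposal A advance.
Runoff: Proposal C is ranked above Proposal A on 48 ballots, Proposal A above Proposal C on 51.

Proposal A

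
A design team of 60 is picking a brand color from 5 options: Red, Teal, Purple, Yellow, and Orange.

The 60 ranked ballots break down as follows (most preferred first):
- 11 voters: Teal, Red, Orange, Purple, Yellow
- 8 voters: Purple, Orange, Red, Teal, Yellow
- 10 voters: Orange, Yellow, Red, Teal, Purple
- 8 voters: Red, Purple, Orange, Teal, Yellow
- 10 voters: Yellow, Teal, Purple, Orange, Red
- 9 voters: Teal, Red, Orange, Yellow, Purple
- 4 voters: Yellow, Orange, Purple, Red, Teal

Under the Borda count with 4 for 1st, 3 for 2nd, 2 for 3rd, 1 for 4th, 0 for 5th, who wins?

Orange

Red: 11×3 + 8×2 + 10×2 + 8×4 + 10×0 + 9×3 + 4×1 = 132
Teal: 11×4 + 8×1 + 10×1 + 8×1 + 10×3 + 9×4 + 4×0 = 136
Purple: 11×1 + 8×4 + 10×0 + 8×3 + 10×2 + 9×0 + 4×2 = 95
Yellow: 11×0 + 8×0 + 10×3 + 8×0 + 10×4 + 9×1 + 4×4 = 95
Orange: 11×2 + 8×3 + 10×4 + 8×2 + 10×1 + 9×2 + 4×3 = 142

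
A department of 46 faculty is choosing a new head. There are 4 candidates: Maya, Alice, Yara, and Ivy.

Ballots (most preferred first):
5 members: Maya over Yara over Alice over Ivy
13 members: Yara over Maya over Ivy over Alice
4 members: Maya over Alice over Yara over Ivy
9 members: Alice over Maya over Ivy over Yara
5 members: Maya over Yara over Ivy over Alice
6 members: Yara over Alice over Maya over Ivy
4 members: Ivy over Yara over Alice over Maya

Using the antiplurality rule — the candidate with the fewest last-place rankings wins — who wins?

Maya

Last-place votes: Maya 4, Alice 18, Yara 9, Ivy 15.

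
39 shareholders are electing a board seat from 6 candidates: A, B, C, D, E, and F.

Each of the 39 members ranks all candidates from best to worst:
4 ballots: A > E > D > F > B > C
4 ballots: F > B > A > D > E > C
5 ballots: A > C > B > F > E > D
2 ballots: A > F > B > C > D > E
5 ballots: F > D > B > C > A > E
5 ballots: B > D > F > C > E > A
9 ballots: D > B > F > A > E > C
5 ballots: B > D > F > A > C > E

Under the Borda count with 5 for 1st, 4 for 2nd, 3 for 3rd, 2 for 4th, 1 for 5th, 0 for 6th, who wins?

B

A: 4×5 + 4×3 + 5×5 + 2×5 + 5×1 + 5×0 + 9×2 + 5×2 = 100
B: 4×1 + 4×4 + 5×3 + 2×3 + 5×3 + 5×5 + 9×4 + 5×5 = 142
C: 4×0 + 4×0 + 5×4 + 2×2 + 5×2 + 5×2 + 9×0 + 5×1 = 49
D: 4×3 + 4×2 + 5×0 + 2×1 + 5×4 + 5×4 + 9×5 + 5×4 = 127
E: 4×4 + 4×1 + 5×1 + 2×0 + 5×0 + 5×1 + 9×1 + 5×0 = 39
F: 4×2 + 4×5 + 5×2 + 2×4 + 5×5 + 5×3 + 9×3 + 5×3 = 128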